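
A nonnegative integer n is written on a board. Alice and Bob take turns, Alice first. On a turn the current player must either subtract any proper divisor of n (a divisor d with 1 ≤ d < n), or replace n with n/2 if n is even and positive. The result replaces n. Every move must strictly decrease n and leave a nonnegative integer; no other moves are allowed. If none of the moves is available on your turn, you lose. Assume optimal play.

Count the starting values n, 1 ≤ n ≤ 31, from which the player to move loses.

Positions with no move are L. A position that does have a move is losing for the player to move precisely when every available move leads to a winning position for the opponent. Fill in the labels:
n=0: no move → L
n=1: no move → L
n=2: →1(L), so W
n=3: →2(W) only, which is W, so L
n=4: →3(L), so W
n=5: →4(W) only, which is W, so L
n=6: →3(L), so W
n=7: →6(W) only, which is W, so L
n=8: →7(L), so W
n=9: →6(W), 8(W) — all W, so L
n=10: →5(L), so W
n=11: →10(W) only, which is W, so L
n=12: →9(L), so W
n=13: →12(W) only, which is W, so L
n=14: →7(L), so W
n=15: →10(W), 12(W), 14(W) — all W, so L
n=16: →15(L), so W
n=17: →16(W) only, which is W, so L
n=18: →9(L), so W
n=19: →18(W) only, which is W, so L
n=20: →15(L), so W
n=21: →14(W), 18(W), 20(W) — all W, so L
n=22: →11(L), so W
n=23: →22(W) only, which is W, so L
n=24: →21(L), so W
n=25: →20(W), 24(W) — all W, so L
n=26: →13(L), so W
n=27: →18(W), 24(W), 26(W) — all W, so L
n=28: →21(L), so W
n=29: →28(W) only, which is W, so L
n=30: →15(L), so W
n=31: →30(W) only, which is W, so L
L entries with 1 ≤ n ≤ 31 (n=0 is outside the asked range and is not counted): n = 1, 3, 5, 7, 9, 11, 13, 15, 17, 19, 21, 23, 25, 27, 29, 31; that makes 16.

16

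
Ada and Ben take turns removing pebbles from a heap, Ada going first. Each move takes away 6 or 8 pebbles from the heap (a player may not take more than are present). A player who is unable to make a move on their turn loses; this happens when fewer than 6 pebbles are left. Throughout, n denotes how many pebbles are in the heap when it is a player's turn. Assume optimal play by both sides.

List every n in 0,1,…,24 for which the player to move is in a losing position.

0, 1, 2, 3, 4, 5, 14, 15, 16, 17, 18, 19

Use the standard recursion: the mover loses at a terminal position; elsewhere, the mover wins exactly when some move hands the opponent an L position.
n=0: no move → L
n=1: no move → L
n=2: no move → L
n=3: no move → L
n=4: no move → L
n=5: no move → L
n=6: can move to 0, which is L ⇒ W
n=7: can move to 1, which is L ⇒ W
n=8: can move to 2, which is L ⇒ W
n=9: can move to 3, which is L ⇒ W
n=10: can move to 4, which is L ⇒ W
n=11: can move to 5, which is L ⇒ W
n=12: can move to 4, which is L ⇒ W
n=13: can move to 5, which is L ⇒ W
n=14: moves to 8(W), 6(W); every one is W ⇒ L
n=15: moves to 9(W), 7(W); every one is W ⇒ L
n=16: moves to 10(W), 8(W); every one is W ⇒ L
n=17: moves to 11(W), 9(W); every one is W ⇒ L
n=18: moves to 12(W), 10(W); every one is W ⇒ L
n=19: moves to 13(W), 11(W); every one is W ⇒ L
n=20: can move to 14, which is L ⇒ W
n=21: can move to 15, which is L ⇒ W
n=22: can move to 16, which is L ⇒ W
n=23: can move to 17, which is L ⇒ W
n=24: can move to 18, which is L ⇒ W
Reading off the rows marked L gives the requested list; there are 12 such values of n.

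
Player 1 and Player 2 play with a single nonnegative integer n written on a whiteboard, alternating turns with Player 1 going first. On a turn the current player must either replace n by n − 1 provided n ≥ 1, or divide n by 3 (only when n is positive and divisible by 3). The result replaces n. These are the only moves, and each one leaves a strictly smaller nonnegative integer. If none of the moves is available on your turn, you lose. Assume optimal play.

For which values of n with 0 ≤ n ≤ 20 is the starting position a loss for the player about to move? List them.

Build the W/L table. Terminal = L. A non-terminal position is W if it has a move to some L; otherwise it is L.
n=0: no move → L
n=1: reaches L-position 0 → W
n=2: only reaches 1(W), which is W → L
n=3: reaches L-position 2 → W
n=4: only reaches 3(W), which is W → L
n=5: reaches L-position 4 → W
n=6: reaches L-position 2 → W
n=7: only reaches 6(W), which is W → L
n=8: reaches L-position 7 → W
n=9: only reaches 3(W), 8(W), all W → L
n=10: reaches L-position 9 → W
n=11: only reaches 10(W), which is W → L
n=12: reaches L-position 4 → W
n=13: only reaches 12(W), which is W → L
n=14: reaches L-position 13 → W
n=15: only reaches 5(W), 14(W), all W → L
n=16: reaches L-position 15 → W
n=17: only reaches 16(W), which is W → L
n=18: reaches L-position 17 → W
n=19: only reaches 18(W), which is W → L
n=20: reaches L-position 19 → W
Reading off the rows marked L gives the requested list; there are 10 such values of n.

0, 2, 4, 7, 9, 11, 13, 15, 17, 19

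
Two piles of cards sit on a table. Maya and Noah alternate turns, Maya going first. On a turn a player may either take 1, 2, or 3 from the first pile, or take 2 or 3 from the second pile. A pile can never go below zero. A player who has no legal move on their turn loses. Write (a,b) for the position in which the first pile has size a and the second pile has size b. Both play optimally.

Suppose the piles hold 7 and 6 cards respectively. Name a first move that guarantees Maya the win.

Positions with no move are L. A position that does have a move is losing for the player to move precisely when every available move leads to a winning position for the opponent. Fill in the labels:
No move ever increases a pile, so every position that can arise here has a ≤ 7 and b ≤ 6; it is enough to label the cells with 0 ≤ a ≤ 7 and 0 ≤ b ≤ 6.
Every move lowers a or b (never raises either), so fill the grid row by row in increasing a, and left to right within a row: each cell's successors are then already labelled.
      b=0  b=1  b=2  b=3  b=4  b=5  b=6
a=0:    L    L    W    W    W    L    L
a=1:    W    W    L    L    W    W    W
a=2:    W    W    W    W    L    W    W
a=3:    W    W    W    W    W    W    W
a=4:    L    L    W    W    W    L    L
a=5:    W    W    L    L    W    W    W
a=6:    W    W    W    W    L    W    W
a=7:    W    W    W    W    W    W    W
Cells with no legal move (terminal, hence L): (0,0), (0,1).
The remaining L cells, each justified by listing all of its moves:
(0,5): →(0,3)(W), (0,2)(W) — all W, so L
(0,6): →(0,4)(W), (0,3)(W) — all W, so L
(1,2): →(0,2)(W), (1,0)(W) — all W, so L
(1,3): →(0,3)(W), (1,1)(W), (1,0)(W) — all W, so L
(2,4): →(1,4)(W), (0,4)(W), (2,2)(W), (2,1)(W) — all W, so L
(4,0): →(3,0)(W), (2,0)(W), (1,0)(W) — all W, so L
(4,1): →(3,1)(W), (2,1)(W), (1,1)(W) — all W, so L
(4,5): →(3,5)(W), (2,5)(W), (1,5)(W), (4,3)(W), (4,2)(W) — all W, so L
(4,6): →(3,6)(W), (2,6)(W), (1,6)(W), (4,4)(W), (4,3)(W) — all W, so L
(5,2): →(4,2)(W), (3,2)(W), (2,2)(W), (5,0)(W) — all W, so L
(5,3): →(4,3)(W), (3,3)(W), (2,3)(W), (5,1)(W), (5,0)(W) — all W, so L
(6,4): →(5,4)(W), (4,4)(W), (3,4)(W), (6,2)(W), (6,1)(W) — all W, so L
Every other cell has at least one move into one of the L cells above, so it is W.
From (7,6), the L positions reachable in one move are: (4,6).

Move to (4,6).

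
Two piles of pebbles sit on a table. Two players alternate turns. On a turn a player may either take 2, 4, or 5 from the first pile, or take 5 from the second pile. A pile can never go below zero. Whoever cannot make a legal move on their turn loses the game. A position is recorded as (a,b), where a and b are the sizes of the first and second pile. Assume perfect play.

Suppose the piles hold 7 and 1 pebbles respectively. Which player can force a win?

Build the W/L table. Terminal = L. A non-terminal position is W if it has a move to some L; otherwise it is L.
No move ever increases a pile, so every position that can arise here has a ≤ 7 and b ≤ 1; it is enough to label the cells with 0 ≤ a ≤ 7 and 0 ≤ b ≤ 1.
Every move lowers a or b (never raises either), so fill the grid row by row in increasing a, and left to right within a row: each cell's successors are then already labelled.
      b=0  b=1
a=0:    L    L
a=1:    L    L
a=2:    W    W
a=3:    W    W
a=4:    W    W
a=5:    W    W
a=6:    W    W
a=7:    L    L
Cells with no legal move (terminal, hence L): (0,0), (0,1), (1,0), (1,1).
The remaining L cells, each justified by listing all of its moves:
(7,0): →(5,0)(W), (3,0)(W), (2,0)(W) — all W, so L
(7,1): →(5,1)(W), (3,1)(W), (2,1)(W) — all W, so L
Every other cell has at least one move into one of the L cells above, so it is W.
Every move from (7,1) reaches a W position, so the mover loses.

The second player wins.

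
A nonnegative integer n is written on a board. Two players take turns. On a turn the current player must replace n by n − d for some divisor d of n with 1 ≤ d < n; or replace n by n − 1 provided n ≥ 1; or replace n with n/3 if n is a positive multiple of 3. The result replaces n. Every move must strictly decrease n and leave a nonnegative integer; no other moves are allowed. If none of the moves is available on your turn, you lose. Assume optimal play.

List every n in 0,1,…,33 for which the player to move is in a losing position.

Work bottom-up. With no move the player to move loses. Otherwise the position is W if at least one move leads to an L position for the opponent, and L if every move leads to a W.
n=0: no move → L
n=1: W (go to 0, an L position)
n=2: L (sole option 1(W) is W)
n=3: W (go to 2, an L position)
n=4: W (go to 2, an L position)
n=5: L (sole option 4(W) is W)
n=6: W (go to 2, an L position)
n=7: L (sole option 6(W) is W)
n=8: W (go to 7, an L position)
n=9: L (options 3(W), 6(W), 8(W) are all W)
n=10: W (go to 5, an L position)
n=11: L (sole option 10(W) is W)
n=12: W (go to 9, an L position)
n=13: L (sole option 12(W) is W)
n=14: W (go to 7, an L position)
n=15: W (go to 5, an L position)
n=16: L (options 8(W), 12(W), 14(W), 15(W) are all W)
n=17: W (go to 16, an L position)
n=18: W (go to 9, an L position)
n=19: L (sole option 18(W) is W)
n=20: W (go to 16, an L position)
n=21: W (go to 7, an L position)
n=22: W (go to 11, an L position)
n=23: L (sole option 22(W) is W)
n=24: W (go to 16, an L position)
n=25: L (options 20(W), 24(W) are all W)
n=26: W (go to 13, an L position)
n=27: W (go to 9, an L position)
n=28: L (options 14(W), 21(W), 24(W), 26(W), 27(W) are all W)
n=29: W (go to 28, an L position)
n=30: W (go to 25, an L position)
n=31: L (sole option 30(W) is W)
n=32: W (go to 16, an L position)
n=33: W (go to 11, an L position)
The losing starting values of n are exactly the entries labelled L in this table (13 of them).

0, 2, 5, 7, 9, 11, 13, 16, 19, 23, 25, 28, 31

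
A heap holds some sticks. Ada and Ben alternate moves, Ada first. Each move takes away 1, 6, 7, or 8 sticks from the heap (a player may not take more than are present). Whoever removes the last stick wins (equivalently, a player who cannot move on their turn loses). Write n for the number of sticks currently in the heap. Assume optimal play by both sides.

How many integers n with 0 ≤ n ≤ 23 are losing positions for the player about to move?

Work bottom-up. With no move the player to move loses. Otherwise the position is W if at least one move leads to an L position for the opponent, and L if every move leads to a W.
n=0: no move → L
n=1: →0(L), so W
n=2: →1(W) only, which is W, so L
n=3: →2(L), so W
n=4: →3(W) only, which is W, so L
n=5: →4(L), so W
n=6: →0(L), so W
n=7: →0(L), so W
n=8: →2(L), so W
n=9: →2(L), so W
n=10: →4(L), so W
n=11: →4(L), so W
n=12: →4(L), so W
n=13: →12(W), 7(W), 6(W), 5(W) — all W, so L
n=14: →13(L), so W
n=15: →14(W), 9(W), 8(W), 7(W) — all W, so L
n=16: →15(L), so W
n=17: →16(W), 11(W), 10(W), 9(W) — all W, so L
n=18: →17(L), so W
n=19: →13(L), so W
n=20: →13(L), so W
n=21: →15(L), so W
n=22: →15(L), so W
n=23: →17(L), so W
L entries with 0 ≤ n ≤ 23: n = 0, 2, 4, 13, 15, 17; that makes 6.

6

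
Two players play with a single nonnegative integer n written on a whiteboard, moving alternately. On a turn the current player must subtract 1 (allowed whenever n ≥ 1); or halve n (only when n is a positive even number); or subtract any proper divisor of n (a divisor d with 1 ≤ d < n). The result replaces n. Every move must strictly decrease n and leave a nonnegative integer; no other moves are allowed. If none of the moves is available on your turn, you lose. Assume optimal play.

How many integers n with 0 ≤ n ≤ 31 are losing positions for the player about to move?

Positions with no move are L. A position that does have a move is losing for the player to move precisely when every available move leads to a winning position for the opponent. Fill in the labels:
n=0: no move → L
n=1: can move to 0, which is L ⇒ W
n=2: the only move is to 1(W), a W ⇒ L
n=3: can move to 2, which is L ⇒ W
n=4: can move to 2, which is L ⇒ W
n=5: the only move is to 4(W), a W ⇒ L
n=6: can move to 5, which is L ⇒ W
n=7: the only move is to 6(W), a W ⇒ L
n=8: can move to 7, which is L ⇒ W
n=9: moves to 6(W), 8(W); every one is W ⇒ L
n=10: can move to 5, which is L ⇒ W
n=11: the only move is to 10(W), a W ⇒ L
n=12: can move to 9, which is L ⇒ W
n=13: the only move is to 12(W), a W ⇒ L
n=14: can move to 7, which is L ⇒ W
n=15: moves to 10(W), 12(W), 14(W); every one is W ⇒ L
n=16: can move to 15, which is L ⇒ W
n=17: the only move is to 16(W), a W ⇒ L
n=18: can move to 9, which is L ⇒ W
n=19: the only move is to 18(W), a W ⇒ L
n=20: can move to 15, which is L ⇒ W
n=21: moves to 14(W), 18(W), 20(W); every one is W ⇒ L
n=22: can move to 11, which is L ⇒ W
n=23: the only move is to 22(W), a W ⇒ L
n=24: can move to 21, which is L ⇒ W
n=25: moves to 20(W), 24(W); every one is W ⇒ L
n=26: can move to 13, which is L ⇒ W
n=27: moves to 18(W), 24(W), 26(W); every one is W ⇒ L
n=28: can move to 21, which is L ⇒ W
n=29: the only move is to 28(W), a W ⇒ L
n=30: can move to 15, which is L ⇒ W
n=31: the only move is to 30(W), a W ⇒ L
L entries with 0 ≤ n ≤ 31: n = 0, 2, 5, 7, 9, 11, 13, 15, 17, 19, 21, 23, 25, 27, 29, 31; that makes 16.

16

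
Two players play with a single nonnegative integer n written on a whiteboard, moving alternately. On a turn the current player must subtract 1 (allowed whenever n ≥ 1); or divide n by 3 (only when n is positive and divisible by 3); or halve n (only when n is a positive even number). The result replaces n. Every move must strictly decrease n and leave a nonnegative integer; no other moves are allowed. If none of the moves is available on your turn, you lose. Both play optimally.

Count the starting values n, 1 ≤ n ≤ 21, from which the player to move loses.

Label each position W (a win for the player to move) or L (a loss). A position with no legal move is L; any other position is W exactly when some move reaches an L, and L when every move reaches a W.
n=0: no move → L
n=1: →0(L), so W
n=2: →1(W) only, which is W, so L
n=3: →2(L), so W
n=4: →2(L), so W
n=5: →4(W) only, which is W, so L
n=6: →2(L), so W
n=7: →6(W) only, which is W, so L
n=8: →7(L), so W
n=9: →3(W), 8(W) — all W, so L
n=10: →5(L), so W
n=11: →10(W) only, which is W, so L
n=12: →11(L), so W
n=13: →12(W) only, which is W, so L
n=14: →7(L), so W
n=15: →5(L), so W
n=16: →8(W), 15(W) — all W, so L
n=17: →16(L), so W
n=18: →9(L), so W
n=19: →18(W) only, which is W, so L
n=20: →19(L), so W
n=21: →7(L), so W
L entries with 1 ≤ n ≤ 21 (n=0 is outside the asked range and is not counted): n = 2, 5, 7, 9, 11, 13, 16, 19; that makes 8.

8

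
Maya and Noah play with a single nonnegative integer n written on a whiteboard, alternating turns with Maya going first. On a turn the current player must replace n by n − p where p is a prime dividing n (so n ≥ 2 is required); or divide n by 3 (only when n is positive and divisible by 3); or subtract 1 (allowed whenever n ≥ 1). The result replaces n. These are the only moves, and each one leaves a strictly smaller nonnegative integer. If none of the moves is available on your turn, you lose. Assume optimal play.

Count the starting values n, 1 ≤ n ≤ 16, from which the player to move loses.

Compute win/loss labels from the base case upward. A position with no move is L. Any other position is W if it can reach an L in one move, else L.
n=0: no move → L
n=1: →0(L), so W
n=2: →0(L), so W
n=3: →0(L), so W
n=4: →2(W), 3(W) — all W, so L
n=5: →0(L), so W
n=6: →4(L), so W
n=7: →0(L), so W
n=8: →6(W), 7(W) — all W, so L
n=9: →8(L), so W
n=10: →8(L), so W
n=11: →0(L), so W
n=12: →4(L), so W
n=13: →0(L), so W
n=14: →7(W), 12(W), 13(W) — all W, so L
n=15: →14(L), so W
n=16: →14(L), so W
L entries with 1 ≤ n ≤ 16 (n=0 is outside the asked range and is not counted): n = 4, 8, 14; that makes 3.

3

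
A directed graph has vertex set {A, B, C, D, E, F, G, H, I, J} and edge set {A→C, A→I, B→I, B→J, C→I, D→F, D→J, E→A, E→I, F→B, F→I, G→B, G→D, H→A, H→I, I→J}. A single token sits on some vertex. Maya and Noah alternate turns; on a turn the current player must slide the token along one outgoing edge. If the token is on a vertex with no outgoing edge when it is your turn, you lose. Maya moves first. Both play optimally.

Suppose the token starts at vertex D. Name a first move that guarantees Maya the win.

Move to F.

Positions with no move are L. A position that does have a move is losing for the player to move precisely when every available move leads to a winning position for the opponent. Fill in the labels:
Every edge goes from a vertex to one that appears earlier in the order J, I, B, C, F, D, A, G, E, H, so processing vertices in that order labels each vertex after all of its successors.
J: no outgoing edge → L
I: W (go to J, an L position)
B: W (go to J, an L position)
C: L (sole option I(W) is W)
F: L (options B(W), I(W) are all W)
D: W (go to F, an L position)
A: W (go to C, an L position)
G: L (options D(W), B(W) are all W)
E: L (options A(W), I(W) are all W)
H: L (options A(W), I(W) are all W)
From D, the L positions reachable in one move are: F, J. Any move reaching one of these is winning.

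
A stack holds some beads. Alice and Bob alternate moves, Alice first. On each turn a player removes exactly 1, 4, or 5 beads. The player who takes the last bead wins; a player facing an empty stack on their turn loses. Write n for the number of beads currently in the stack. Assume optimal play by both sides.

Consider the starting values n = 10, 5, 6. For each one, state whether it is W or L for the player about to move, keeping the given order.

10: L, 5: W, 6: W

Build the W/L table. Terminal = L. A non-terminal position is W if it has a move to some L; otherwise it is L.
n=0: no move → L
n=1: reaches L-position 0 → W
n=2: only reaches 1(W), which is W → L
n=3: reaches L-position 2 → W
n=4: reaches L-position 0 → W
n=5: reaches L-position 0 → W
n=6: reaches L-position 2 → W
n=7: reaches L-position 2 → W
n=8: only reaches 7(W), 4(W), 3(W), all W → L
n=9: reaches L-position 8 → W
n=10: only reaches 9(W), 6(W), 5(W), all W → L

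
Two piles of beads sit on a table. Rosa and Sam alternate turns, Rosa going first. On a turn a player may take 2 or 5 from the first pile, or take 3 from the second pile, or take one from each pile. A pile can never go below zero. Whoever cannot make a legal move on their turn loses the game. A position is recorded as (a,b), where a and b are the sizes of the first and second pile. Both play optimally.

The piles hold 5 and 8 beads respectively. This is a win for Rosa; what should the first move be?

Build the W/L table. Terminal = L. A non-terminal position is W if it has a move to some L; otherwise it is L.
No move ever increases a pile, so every position that can arise here has a ≤ 5 and b ≤ 8; it is enough to label the cells with 0 ≤ a ≤ 5 and 0 ≤ b ≤ 8.
Every move lowers a or b (never raises either), so fill the grid row by row in increasing a, and left to right within a row: each cell's successors are then already labelled.
      b=0  b=1  b=2  b=3  b=4  b=5  b=6  b=7  b=8
a=0:    L    L    L    W    W    W    L    L    L
a=1:    L    W    W    W    L    L    L    W    W
a=2:    W    W    W    L    L    W    W    W    W
a=3:    W    L    L    L    W    W    W    L    L
a=4:    L    L    W    W    W    L    L    L    W
a=5:    W    W    W    W    L    L    W    W    W
Cells with no legal move (terminal, hence L): (0,0), (0,1), (0,2), (1,0).
The remaining L cells, each justified by listing all of its moves:
(0,6): →(0,3)(W) only, which is W, so L
(0,7): →(0,4)(W) only, which is W, so L
(0,8): →(0,5)(W) only, which is W, so L
(1,4): →(1,1)(W), (0,3)(W) — all W, so L
(1,5): →(1,2)(W), (0,4)(W) — all W, so L
(1,6): →(1,3)(W), (0,5)(W) — all W, so L
(2,3): →(0,3)(W), (2,0)(W), (1,2)(W) — all W, so L
(2,4): →(0,4)(W), (2,1)(W), (1,3)(W) — all W, so L
(3,1): →(1,1)(W), (2,0)(W) — all W, so L
(3,2): →(1,2)(W), (2,1)(W) — all W, so L
(3,3): →(1,3)(W), (3,0)(W), (2,2)(W) — all W, so L
(3,7): →(1,7)(W), (3,4)(W), (2,6)(W) — all W, so L
(3,8): →(1,8)(W), (3,5)(W), (2,7)(W) — all W, so L
(4,0): →(2,0)(W) only, which is W, so L
(4,1): →(2,1)(W), (3,0)(W) — all W, so L
(4,5): →(2,5)(W), (4,2)(W), (3,4)(W) — all W, so L
(4,6): →(2,6)(W), (4,3)(W), (3,5)(W) — all W, so L
(4,7): →(2,7)(W), (4,4)(W), (3,6)(W) — all W, so L
(5,4): →(3,4)(W), (0,4)(W), (5,1)(W), (4,3)(W) — all W, so L
(5,5): →(3,5)(W), (0,5)(W), (5,2)(W), (4,4)(W) — all W, so L
Every other cell has at least one move into one of the L cells above, so it is W.
From (5,8), the L positions reachable in one move are: (3,8), (0,8), (5,5), (4,7). Any move reaching one of these is winning.

Move to (3,8).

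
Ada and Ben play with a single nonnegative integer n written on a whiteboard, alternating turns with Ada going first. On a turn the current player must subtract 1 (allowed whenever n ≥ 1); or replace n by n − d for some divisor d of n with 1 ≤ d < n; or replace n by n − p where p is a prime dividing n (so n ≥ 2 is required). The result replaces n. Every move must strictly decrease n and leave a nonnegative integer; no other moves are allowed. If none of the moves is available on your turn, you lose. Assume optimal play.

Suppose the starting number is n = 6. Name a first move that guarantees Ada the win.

Move to 4.

Work bottom-up. With no move the player to move loses. Otherwise the position is W if at least one move leads to an L position for the opponent, and L if every move leads to a W.
n=0: no move → L
n=1: →0(L), so W
n=2: →0(L), so W
n=3: →0(L), so W
n=4: →2(W), 3(W) — all W, so L
n=5: →0(L), so W
n=6: →4(L), so W
From 6, the L positions reachable in one move are: 4.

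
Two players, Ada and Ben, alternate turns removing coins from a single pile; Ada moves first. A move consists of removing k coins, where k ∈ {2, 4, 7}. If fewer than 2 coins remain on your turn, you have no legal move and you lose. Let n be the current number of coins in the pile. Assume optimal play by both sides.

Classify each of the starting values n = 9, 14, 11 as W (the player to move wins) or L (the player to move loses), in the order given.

9: L, 14: W, 11: W

Work bottom-up. With no move the player to move loses. Otherwise the position is W if at least one move leads to an L position for the opponent, and L if every move leads to a W.
n=0: no move → L
n=1: no move → L
n=2: →0(L), so W
n=3: →1(L), so W
n=4: →0(L), so W
n=5: →1(L), so W
n=6: →4(W), 2(W) — all W, so L
n=7: →0(L), so W
n=8: →6(L), so W
n=9: →7(W), 5(W), 2(W) — all W, so L
n=10: →6(L), so W
n=11: →9(L), so W
n=12: →10(W), 8(W), 5(W) — all W, so L
n=13: →9(L), so W
n=14: →12(L), so W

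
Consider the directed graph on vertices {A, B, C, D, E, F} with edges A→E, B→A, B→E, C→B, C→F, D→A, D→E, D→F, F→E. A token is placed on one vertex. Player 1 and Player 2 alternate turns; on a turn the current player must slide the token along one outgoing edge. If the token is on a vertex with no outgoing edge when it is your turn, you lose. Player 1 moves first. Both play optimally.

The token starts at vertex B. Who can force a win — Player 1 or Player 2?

Work bottom-up. With no move the player to move loses. Otherwise the position is W if at least one move leads to an L position for the opponent, and L if every move leads to a W.
Every edge goes from a vertex to one that appears earlier in the order E, A, B, F, D, C, so processing vertices in that order labels each vertex after all of its successors.
E: no outgoing edge → L
A: reaches L-position E → W
B: reaches L-position E → W
F: reaches L-position E → W
D: reaches L-position E → W
C: only reaches F(W), B(W), all W → L
From B Player 1 can move to E, reaching an L position.

Player 1 wins.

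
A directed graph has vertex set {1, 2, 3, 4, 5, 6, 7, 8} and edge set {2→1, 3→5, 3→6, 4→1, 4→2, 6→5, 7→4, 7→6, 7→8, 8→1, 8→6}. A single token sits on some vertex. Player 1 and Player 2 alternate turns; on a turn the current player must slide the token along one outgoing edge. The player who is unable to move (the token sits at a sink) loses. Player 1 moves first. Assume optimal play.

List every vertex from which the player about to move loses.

Compute win/loss labels from the base case upward. A position with no move is L. Any other position is W if it can reach an L in one move, else L.
Every edge goes from a vertex to one that appears earlier in the order 5, 1, 6, 3, 2, 4, 8, 7, so processing vertices in that order labels each vertex after all of its successors.
5: no outgoing edge → L
1: no outgoing edge → L
6: can move to 5, which is L ⇒ W
3: can move to 5, which is L ⇒ W
2: can move to 1, which is L ⇒ W
4: can move to 1, which is L ⇒ W
8: can move to 1, which is L ⇒ W
7: moves to 8(W), 4(W), 6(W); every one is W ⇒ L
Reading off the rows marked L gives the requested list; there are 3 such vertices.

1, 5, 7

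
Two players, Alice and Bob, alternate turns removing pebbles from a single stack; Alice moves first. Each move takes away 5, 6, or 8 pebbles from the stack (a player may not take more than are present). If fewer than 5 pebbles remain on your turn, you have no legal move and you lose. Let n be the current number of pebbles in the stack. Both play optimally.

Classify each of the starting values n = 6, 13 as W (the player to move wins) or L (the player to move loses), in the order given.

Positions with no move are L. A position that does have a move is losing for the player to move precisely when every available move leads to a winning position for the opponent. Fill in the labels:
n=0: no move → L
n=1: no move → L
n=2: no move → L
n=3: no move → L
n=4: no move → L
n=5: →0(L), so W
n=6: →1(L), so W
n=7: →2(L), so W
n=8: →3(L), so W
n=9: →4(L), so W
n=10: →4(L), so W
n=11: →3(L), so W
n=12: →4(L), so W
n=13: →8(W), 7(W), 5(W) — all W, so L

6: W, 13: L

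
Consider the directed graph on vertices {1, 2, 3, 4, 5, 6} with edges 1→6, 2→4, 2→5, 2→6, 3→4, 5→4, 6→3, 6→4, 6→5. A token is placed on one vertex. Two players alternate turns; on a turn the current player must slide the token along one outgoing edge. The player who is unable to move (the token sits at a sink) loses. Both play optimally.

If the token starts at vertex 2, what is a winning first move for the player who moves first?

Build the W/L table. Terminal = L. A non-terminal position is W if it has a move to some L; otherwise it is L.
Every edge goes from a vertex to one that appears earlier in the order 4, 3, 5, 6, 2, 1, so processing vertices in that order labels each vertex after all of its successors.
4: no outgoing edge → L
3: W (go to 4, an L position)
5: W (go to 4, an L position)
6: W (go to 4, an L position)
2: W (go to 4, an L position)
1: L (sole option 6(W) is W)
From 2, the L positions reachable in one move are: 4.

Move to 4.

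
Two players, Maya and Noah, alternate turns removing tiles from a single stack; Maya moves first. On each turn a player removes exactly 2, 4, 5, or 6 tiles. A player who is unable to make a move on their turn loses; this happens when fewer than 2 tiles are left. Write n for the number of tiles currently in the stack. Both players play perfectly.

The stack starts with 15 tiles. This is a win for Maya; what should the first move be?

Use the standard recursion: the mover loses at a terminal position; elsewhere, the mover wins exactly when some move hands the opponent an L position.
n=0: no move → L
n=1: no move → L
n=2: can move to 0, which is L ⇒ W
n=3: can move to 1, which is L ⇒ W
n=4: can move to 0, which is L ⇒ W
n=5: can move to 1, which is L ⇒ W
n=6: can move to 1, which is L ⇒ W
n=7: can move to 1, which is L ⇒ W
n=8: moves to 6(W), 4(W), 3(W), 2(W); every one is W ⇒ L
n=9: moves to 7(W), 5(W), 4(W), 3(W); every one is W ⇒ L
n=10: can move to 8, which is L ⇒ W
n=11: can move to 9, which is L ⇒ W
n=12: can move to 8, which is L ⇒ W
n=13: can move to 9, which is L ⇒ W
n=14: can move to 9, which is L ⇒ W
n=15: can move to 9, which is L ⇒ W
From 15, the L positions reachable in one move are: 9.

Remove 6, leaving 9.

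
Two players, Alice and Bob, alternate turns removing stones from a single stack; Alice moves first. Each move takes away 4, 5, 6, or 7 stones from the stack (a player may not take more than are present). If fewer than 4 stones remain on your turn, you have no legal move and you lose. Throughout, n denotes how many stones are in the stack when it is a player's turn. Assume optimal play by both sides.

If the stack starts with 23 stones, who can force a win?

Use the standard recursion: the mover loses at a terminal position; elsewhere, the mover wins exactly when some move hands the opponent an L position.
n=0: no move → L
n=1: no move → L
n=2: no move → L
n=3: no move → L
n=4: can move to 0, which is L ⇒ W
n=5: can move to 1, which is L ⇒ W
n=6: can move to 2, which is L ⇒ W
n=7: can move to 3, which is L ⇒ W
n=8: can move to 3, which is L ⇒ W
n=9: can move to 3, which is L ⇒ W
n=10: can move to 3, which is L ⇒ W
n=11: moves to 7(W), 6(W), 5(W), 4(W); every one is W ⇒ L
n=12: moves to 8(W), 7(W), 6(W), 5(W); every one is W ⇒ L
n=13: moves to 9(W), 8(W), 7(W), 6(W); every one is W ⇒ L
n=14: moves to 10(W), 9(W), 8(W), 7(W); every one is W ⇒ L
n=15: can move to 11, which is L ⇒ W
n=16: can move to 12, which is L ⇒ W
n=17: can move to 13, which is L ⇒ W
n=18: can move to 14, which is L ⇒ W
n=19: can move to 14, which is L ⇒ W
n=20: can move to 14, which is L ⇒ W
n=21: can move to 14, which is L ⇒ W
n=22: moves to 18(W), 17(W), 16(W), 15(W); every one is W ⇒ L
n=23: moves to 19(W), 18(W), 17(W), 16(W); every one is W ⇒ L
The starting position 23 is L: whatever Alice does, the opponent receives a W position.

Bob wins.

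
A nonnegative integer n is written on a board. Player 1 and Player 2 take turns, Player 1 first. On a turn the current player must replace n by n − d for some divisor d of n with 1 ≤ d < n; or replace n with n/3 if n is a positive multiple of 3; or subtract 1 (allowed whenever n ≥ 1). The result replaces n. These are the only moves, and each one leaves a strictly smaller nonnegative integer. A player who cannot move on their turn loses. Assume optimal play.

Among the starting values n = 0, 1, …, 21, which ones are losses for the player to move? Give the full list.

Label each position W (a win for the player to move) or L (a loss). A position with no legal move is L; any other position is W exactly when some move reaches an L, and L when every move reaches a W.
n=0: no move → L
n=1: →0(L), so W
n=2: →1(W) only, which is W, so L
n=3: →2(L), so W
n=4: →2(L), so W
n=5: →4(W) only, which is W, so L
n=6: →2(L), so W
n=7: →6(W) only, which is W, so L
n=8: →7(L), so W
n=9: →3(W), 6(W), 8(W) — all W, so L
n=10: →5(L), so W
n=11: →10(W) only, which is W, so L
n=12: →9(L), so W
n=13: →12(W) only, which is W, so L
n=14: →7(L), so W
n=15: →5(L), so W
n=16: →8(W), 12(W), 14(W), 15(W) — all W, so L
n=17: →16(L), so W
n=18: →9(L), so W
n=19: →18(W) only, which is W, so L
n=20: →16(L), so W
n=21: →7(L), so W
Reading off the rows marked L gives the requested list; there are 9 such values of n.

0, 2, 5, 7, 9, 11, 13, 16, 19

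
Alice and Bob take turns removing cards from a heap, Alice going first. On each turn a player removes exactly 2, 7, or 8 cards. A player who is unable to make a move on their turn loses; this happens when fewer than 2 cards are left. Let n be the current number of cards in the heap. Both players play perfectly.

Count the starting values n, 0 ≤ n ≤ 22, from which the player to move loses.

Work bottom-up. With no move the player to move loses. Otherwise the position is W if at least one move leads to an L position for the opponent, and L if every move leads to a W.
n=0: no move → L
n=1: no move → L
n=2: reaches L-position 0 → W
n=3: reaches L-position 1 → W
n=4: only reaches 2(W), which is W → L
n=5: only reaches 3(W), which is W → L
n=6: reaches L-position 4 → W
n=7: reaches L-position 5 → W
n=8: reaches L-position 1 → W
n=9: reaches L-position 1 → W
n=10: only reaches 8(W), 3(W), 2(W), all W → L
n=11: reaches L-position 4 → W
n=12: reaches L-position 10 → W
n=13: reaches L-position 5 → W
n=14: only reaches 12(W), 7(W), 6(W), all W → L
n=15: only reaches 13(W), 8(W), 7(W), all W → L
n=16: reaches L-position 14 → W
n=17: reaches L-position 15 → W
n=18: reaches L-position 10 → W
n=19: only reaches 17(W), 12(W), 11(W), all W → L
n=20: only reaches 18(W), 13(W), 12(W), all W → L
n=21: reaches L-position 19 → W
n=22: reaches L-position 20 → W
L entries with 0 ≤ n ≤ 22: n = 0, 1, 4, 5, 10, 14, 15, 19, 20; that makes 9.

9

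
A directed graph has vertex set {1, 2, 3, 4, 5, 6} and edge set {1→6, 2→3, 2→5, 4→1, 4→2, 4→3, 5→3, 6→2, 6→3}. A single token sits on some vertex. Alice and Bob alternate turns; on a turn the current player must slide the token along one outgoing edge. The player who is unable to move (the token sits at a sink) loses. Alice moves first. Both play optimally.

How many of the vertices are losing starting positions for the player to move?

Work bottom-up. With no move the player to move loses. Otherwise the position is W if at least one move leads to an L position for the opponent, and L if every move leads to a W.
Every edge goes from a vertex to one that appears earlier in the order 3, 5, 2, 6, 1, 4, so processing vertices in that order labels each vertex after all of its successors.
3: no outgoing edge → L
5: can move to 3, which is L ⇒ W
2: can move to 3, which is L ⇒ W
6: can move to 3, which is L ⇒ W
1: the only move is to 6(W), a W ⇒ L
4: can move to 1, which is L ⇒ W
The L vertices are 1, 3; that is 2 in all.

2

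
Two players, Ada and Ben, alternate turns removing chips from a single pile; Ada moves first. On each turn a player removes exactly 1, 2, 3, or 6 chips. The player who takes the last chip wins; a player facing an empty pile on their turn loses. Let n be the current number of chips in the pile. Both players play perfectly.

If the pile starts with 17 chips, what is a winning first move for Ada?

Remove 1, leaving 16.

Label each position W (a win for the player to move) or L (a loss). A position with no legal move is L; any other position is W exactly when some move reaches an L, and L when every move reaches a W.
n=0: no move → L
n=1: W (go to 0, an L position)
n=2: W (go to 0, an L position)
n=3: W (go to 0, an L position)
n=4: L (options 3(W), 2(W), 1(W) are all W)
n=5: W (go to 4, an L position)
n=6: W (go to 4, an L position)
n=7: W (go to 4, an L position)
n=8: L (options 7(W), 6(W), 5(W), 2(W) are all W)
n=9: W (go to 8, an L position)
n=10: W (go to 8, an L position)
n=11: W (go to 8, an L position)
n=12: L (options 11(W), 10(W), 9(W), 6(W) are all W)
n=13: W (go to 12, an L position)
n=14: W (go to 12, an L position)
n=15: W (go to 12, an L position)
n=16: L (options 15(W), 14(W), 13(W), 10(W) are all W)
n=17: W (go to 16, an L position)
From 17, the L positions reachable in one move are: 16.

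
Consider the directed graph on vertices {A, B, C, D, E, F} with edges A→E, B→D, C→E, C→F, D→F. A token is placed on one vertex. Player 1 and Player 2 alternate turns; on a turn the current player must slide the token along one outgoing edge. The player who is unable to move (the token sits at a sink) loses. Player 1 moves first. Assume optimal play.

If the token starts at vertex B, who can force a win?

Player 2 wins.

Classify positions by backward induction: terminal positions (no move available) are L. From any other position, the mover wins iff some move reaches an L.
Every edge goes from a vertex to one that appears earlier in the order E, F, D, C, A, B, so processing vertices in that order labels each vertex after all of its successors.
E: no outgoing edge → L
F: no outgoing edge → L
D: reaches L-position F → W
C: reaches L-position F → W
A: reaches L-position E → W
B: only reaches D(W), which is W → L
The starting position B is L: whatever Player 1 does, the opponent receives a W position.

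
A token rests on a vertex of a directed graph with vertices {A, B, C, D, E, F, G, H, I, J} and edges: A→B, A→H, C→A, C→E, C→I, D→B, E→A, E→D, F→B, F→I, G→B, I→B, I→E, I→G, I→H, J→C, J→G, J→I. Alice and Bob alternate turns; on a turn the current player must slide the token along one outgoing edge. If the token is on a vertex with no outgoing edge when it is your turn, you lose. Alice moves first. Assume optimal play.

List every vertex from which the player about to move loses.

B, E, H, J

Label each position W (a win for the player to move) or L (a loss). A position with no legal move is L; any other position is W exactly when some move reaches an L, and L when every move reaches a W.
Every edge goes from a vertex to one that appears earlier in the order H, B, A, G, D, E, I, F, C, J, so processing vertices in that order labels each vertex after all of its successors.
H: no outgoing edge → L
B: no outgoing edge → L
A: →B(L), so W
G: →B(L), so W
D: →B(L), so W
E: →D(W), A(W) — all W, so L
I: →E(L), so W
F: →B(L), so W
C: →E(L), so W
J: →C(W), I(W), G(W) — all W, so L
The losing starting vertices are exactly the entries labelled L in this table (4 of them).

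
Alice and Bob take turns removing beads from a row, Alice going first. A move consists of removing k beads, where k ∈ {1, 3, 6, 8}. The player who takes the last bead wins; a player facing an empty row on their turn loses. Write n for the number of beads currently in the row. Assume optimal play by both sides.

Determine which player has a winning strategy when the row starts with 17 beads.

Alice wins.

Compute win/loss labels from the base case upward. A position with no move is L. Any other position is W if it can reach an L in one move, else L.
n=0: no move → L
n=1: can move to 0, which is L ⇒ W
n=2: the only move is to 1(W), a W ⇒ L
n=3: can move to 2, which is L ⇒ W
n=4: moves to 3(W), 1(W); every one is W ⇒ L
n=5: can move to 4, which is L ⇒ W
n=6: can move to 0, which is L ⇒ W
n=7: can move to 4, which is L ⇒ W
n=8: can move to 2, which is L ⇒ W
n=9: moves to 8(W), 6(W), 3(W), 1(W); every one is W ⇒ L
n=10: can move to 9, which is L ⇒ W
n=11: moves to 10(W), 8(W), 5(W), 3(W); every one is W ⇒ L
n=12: can move to 11, which is L ⇒ W
n=13: moves to 12(W), 10(W), 7(W), 5(W); every one is W ⇒ L
n=14: can move to 13, which is L ⇒ W
n=15: can move to 9, which is L ⇒ W
n=16: can move to 13, which is L ⇒ W
n=17: can move to 11, which is L ⇒ W
The starting position 17 is W: Alice should remove 6, leaving 11, handing over an L position.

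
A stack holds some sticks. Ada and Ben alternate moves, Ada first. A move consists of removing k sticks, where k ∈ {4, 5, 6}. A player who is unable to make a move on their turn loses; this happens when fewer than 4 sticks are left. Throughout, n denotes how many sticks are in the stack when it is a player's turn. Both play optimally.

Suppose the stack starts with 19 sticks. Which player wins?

Ada wins.

Label each position W (a win for the player to move) or L (a loss). A position with no legal move is L; any other position is W exactly when some move reaches an L, and L when every move reaches a W.
n=0: no move → L
n=1: no move → L
n=2: no move → L
n=3: no move → L
n=4: W (go to 0, an L position)
n=5: W (go to 1, an L position)
n=6: W (go to 2, an L position)
n=7: W (go to 3, an L position)
n=8: W (go to 3, an L position)
n=9: W (go to 3, an L position)
n=10: L (options 6(W), 5(W), 4(W) are all W)
n=11: L (options 7(W), 6(W), 5(W) are all W)
n=12: L (options 8(W), 7(W), 6(W) are all W)
n=13: L (options 9(W), 8(W), 7(W) are all W)
n=14: W (go to 10, an L position)
n=15: W (go to 11, an L position)
n=16: W (go to 12, an L position)
n=17: W (go to 13, an L position)
n=18: W (go to 13, an L position)
n=19: W (go to 13, an L position)
The starting position 19 is W: Ada should remove 6, leaving 13, handing over an L position.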